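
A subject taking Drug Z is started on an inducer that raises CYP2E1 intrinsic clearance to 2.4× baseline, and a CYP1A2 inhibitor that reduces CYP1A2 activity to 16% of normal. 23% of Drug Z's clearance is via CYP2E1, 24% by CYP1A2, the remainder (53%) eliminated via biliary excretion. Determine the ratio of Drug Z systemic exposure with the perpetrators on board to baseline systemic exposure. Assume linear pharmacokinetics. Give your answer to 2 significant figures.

0.89

CYP2E1: 0.23 × 2.4 = 0.552
CYP1A2: 0.24 × 0.16 = 0.0384
Other: 0.53 (unchanged)
Relative clearance = 0.552 + 0.0384 + 0.53 = 1.1204.
Because systemic exposure varies inversely with clearance, the combined effect is 1 / 1.1204 = 0.89.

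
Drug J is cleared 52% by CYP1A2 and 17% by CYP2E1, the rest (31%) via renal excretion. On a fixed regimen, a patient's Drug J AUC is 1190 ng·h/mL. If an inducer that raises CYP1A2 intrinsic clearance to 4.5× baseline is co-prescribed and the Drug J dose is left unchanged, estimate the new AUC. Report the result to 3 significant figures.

422 ng·h/mL

CYP1A2: 0.52 × 4.5 = 2.34
CYP2E1: 0.17 (unchanged)
Other: 0.31 (unchanged)
New clearance relative to baseline: 2.34 + 0.17 + 0.31 = 2.82.
New AUC = baseline ÷ relative clearance = 1190 / 2.82 = 422 ng·h/mL.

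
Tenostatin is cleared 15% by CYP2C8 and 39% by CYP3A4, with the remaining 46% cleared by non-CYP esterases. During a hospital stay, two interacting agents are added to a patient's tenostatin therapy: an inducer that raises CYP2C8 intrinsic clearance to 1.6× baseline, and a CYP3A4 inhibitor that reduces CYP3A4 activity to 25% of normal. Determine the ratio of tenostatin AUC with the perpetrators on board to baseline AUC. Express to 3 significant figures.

The CYP2C8 pathway (15% of clearance) increases to 1.6× activity: 0.15 × 1.6 = 0.24.
The CYP3A4 pathway (39% of clearance) falls to 0.25× activity: 0.39 × 0.25 = 0.0975.
The remaining 46% of clearance is unaffected.
New clearance relative to baseline: 0.24 + 0.0975 + 0.46 = 0.7975.
Net AUC ratio = 1 / 0.7975 = 1.25.

1.25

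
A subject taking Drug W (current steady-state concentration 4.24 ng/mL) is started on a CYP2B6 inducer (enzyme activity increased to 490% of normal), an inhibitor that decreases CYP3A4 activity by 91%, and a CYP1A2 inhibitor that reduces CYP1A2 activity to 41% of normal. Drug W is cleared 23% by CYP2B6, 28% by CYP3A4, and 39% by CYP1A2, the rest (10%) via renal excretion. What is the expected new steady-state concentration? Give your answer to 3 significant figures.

The CYP2B6 pathway (23% of clearance) is boosted to 4.9× activity: 0.23 × 4.9 = 1.127.
The CYP3A4 pathway (28% of clearance) falls to 0.09× activity: 0.28 × 0.09 = 0.0252.
The CYP1A2 pathway (39% of clearance) is reduced to 0.41× activity: 0.39 × 0.41 = 0.1599.
Non-CYP routes (10%) are unchanged.
CL_new/CL_old = 1.127 + 0.0252 + 0.1599 + 0.1 = 1.4121.
New steady-state concentration = 4.24 / 1.4121 = 3.00 ng/mL (concentration scales inversely with clearance).

3.00 ng/mL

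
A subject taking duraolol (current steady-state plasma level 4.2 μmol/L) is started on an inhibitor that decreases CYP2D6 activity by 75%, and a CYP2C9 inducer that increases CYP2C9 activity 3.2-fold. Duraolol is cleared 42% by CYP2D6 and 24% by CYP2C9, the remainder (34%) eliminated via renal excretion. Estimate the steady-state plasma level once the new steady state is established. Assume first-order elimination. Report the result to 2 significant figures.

3.5 μmol/L

The CYP2D6 pathway (42% of clearance) is reduced to 0.25× activity: 0.42 × 0.25 = 0.105.
The CYP2C9 pathway (24% of clearance) rises to 3.2× activity: 0.24 × 3.2 = 0.768.
Non-CYP routes (34%) are unchanged.
CL_new/CL_old = 0.105 + 0.768 + 0.34 = 1.213.
New steady-state plasma level = 4.2 / 1.213 = 3.5 μmol/L (concentration scales inversely with clearance).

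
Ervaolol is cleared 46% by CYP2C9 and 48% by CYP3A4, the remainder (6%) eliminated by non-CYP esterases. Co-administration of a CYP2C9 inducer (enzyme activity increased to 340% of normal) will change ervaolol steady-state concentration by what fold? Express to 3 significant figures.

The CYP2C9 pathway (46% of clearance) rises to 3.4× activity: 0.46 × 3.4 = 1.564.
CYP3A4 (48%) and the residual 6% are unaffected.
Relative clearance = 1.564 + 0.48 + 0.06 = 2.104.
Since steady-state concentration ∝ 1/CL, the ratio is 1 / 2.104 = 0.475.

0.475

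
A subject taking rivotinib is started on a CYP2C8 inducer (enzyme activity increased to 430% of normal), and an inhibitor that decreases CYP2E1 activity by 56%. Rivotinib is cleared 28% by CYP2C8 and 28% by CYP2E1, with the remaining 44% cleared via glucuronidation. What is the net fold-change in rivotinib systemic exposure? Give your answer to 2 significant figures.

0.57

The CYP2C8 pathway (28% of clearance) rises to 4.3× activity: 0.28 × 4.3 = 1.204.
The CYP2E1 pathway (28% of clearance) drops to 0.44× activity: 0.28 × 0.44 = 0.1232.
The remaining 44% of clearance is unaffected.
New clearance relative to baseline: 1.204 + 0.1232 + 0.44 = 1.7672.
Because systemic exposure varies inversely with clearance, the combined effect is 1 / 1.7672 = 0.57.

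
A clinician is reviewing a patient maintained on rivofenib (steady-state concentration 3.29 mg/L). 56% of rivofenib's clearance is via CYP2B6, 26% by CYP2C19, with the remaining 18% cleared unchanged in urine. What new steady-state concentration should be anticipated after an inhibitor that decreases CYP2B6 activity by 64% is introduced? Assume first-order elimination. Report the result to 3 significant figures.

5.13 mg/L

The CYP2B6 pathway (56% of clearance) drops to 0.36× activity: 0.56 × 0.36 = 0.2016.
CYP2C19 (26%) and the residual 18% are unaffected.
New clearance relative to baseline: 0.2016 + 0.26 + 0.18 = 0.6416.
With dosing unchanged, steady-state concentration scales as 1/CL: 3.29 / 0.6416 = 5.13 mg/L.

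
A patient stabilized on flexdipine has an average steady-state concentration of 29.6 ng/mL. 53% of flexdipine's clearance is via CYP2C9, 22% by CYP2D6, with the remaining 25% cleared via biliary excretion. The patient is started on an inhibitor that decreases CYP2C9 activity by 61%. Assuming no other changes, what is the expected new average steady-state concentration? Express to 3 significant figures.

43.7 ng/mL

The CYP2C9 pathway (53% of clearance) is reduced to 0.39× activity: 0.53 × 0.39 = 0.2067.
CYP2D6 (22%) and the residual 25% are unaffected.
CL_new/CL_old = 0.2067 + 0.22 + 0.25 = 0.6767.
New average steady-state concentration = baseline ÷ relative clearance = 29.6 / 0.6767 = 43.7 ng/mL.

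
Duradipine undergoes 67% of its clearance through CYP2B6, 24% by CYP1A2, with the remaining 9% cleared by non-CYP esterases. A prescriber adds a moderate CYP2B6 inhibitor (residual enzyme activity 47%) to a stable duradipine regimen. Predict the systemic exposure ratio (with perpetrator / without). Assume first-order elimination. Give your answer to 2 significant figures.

The CYP2B6 pathway (67% of clearance) drops to 0.47× activity: 0.67 × 0.47 = 0.3149.
CYP1A2 (24%) and the residual 9% are unaffected.
Relative clearance = 0.3149 + 0.24 + 0.09 = 0.6449.
Systemic exposure ratio = CL_old/CL_new = 1 / 0.6449 = 1.6.

1.6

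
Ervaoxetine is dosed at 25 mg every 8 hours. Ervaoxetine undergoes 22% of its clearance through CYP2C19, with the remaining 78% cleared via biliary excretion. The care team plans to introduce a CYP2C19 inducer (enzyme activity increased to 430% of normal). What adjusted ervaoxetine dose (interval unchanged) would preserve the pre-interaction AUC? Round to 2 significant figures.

43 mg

CYP2C19: 0.22 × 4.3 = 0.946
Other: 0.78 (unchanged)
New clearance relative to baseline: 0.946 + 0.78 = 1.726.
Exposure is unchanged when dose changes in proportion to clearance. New dose = 25 mg × 1.726 = 43 mg.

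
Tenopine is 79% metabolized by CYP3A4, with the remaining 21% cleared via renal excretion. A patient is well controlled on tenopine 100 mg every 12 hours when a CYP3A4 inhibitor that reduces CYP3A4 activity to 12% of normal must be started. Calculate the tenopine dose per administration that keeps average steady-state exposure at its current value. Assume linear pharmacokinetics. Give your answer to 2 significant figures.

30 mg

The CYP3A4 pathway (79% of clearance) is reduced to 0.12× activity: 0.79 × 0.12 = 0.0948.
The remaining 21% of clearance is unaffected.
New clearance relative to baseline: 0.0948 + 0.21 = 0.3048.
Css,avg = (dose rate)/CL, so holding Css fixed requires dose ∝ CL: 100 × 0.3048 = 30 mg.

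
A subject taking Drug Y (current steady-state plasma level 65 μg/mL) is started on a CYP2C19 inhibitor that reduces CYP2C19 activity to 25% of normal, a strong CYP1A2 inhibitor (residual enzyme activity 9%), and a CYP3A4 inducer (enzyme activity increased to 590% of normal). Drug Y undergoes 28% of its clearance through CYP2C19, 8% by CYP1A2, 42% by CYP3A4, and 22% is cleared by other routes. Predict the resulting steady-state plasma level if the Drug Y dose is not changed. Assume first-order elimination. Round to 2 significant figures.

The CYP2C19 pathway (28% of clearance) falls to 0.25× activity: 0.28 × 0.25 = 0.07.
The CYP1A2 pathway (8% of clearance) falls to 0.09× activity: 0.08 × 0.09 = 0.0072.
The CYP3A4 pathway (42% of clearance) rises to 5.9× activity: 0.42 × 5.9 = 2.478.
The remaining 22% of clearance is unaffected.
Relative clearance = 0.07 + 0.0072 + 2.478 + 0.22 = 2.7752.
Dividing the baseline by the relative clearance: 65 / 2.7752 = 23 μg/mL.

23 μg/mL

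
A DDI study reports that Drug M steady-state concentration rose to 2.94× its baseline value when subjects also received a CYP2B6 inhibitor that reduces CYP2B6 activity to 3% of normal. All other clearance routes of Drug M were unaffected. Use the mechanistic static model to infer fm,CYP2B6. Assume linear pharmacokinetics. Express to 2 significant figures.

0.68

Let fm be the CYP2B6 fraction. New clearance relative to baseline = fm × 0.03 + (1 − fm).
Steady-state concentration ratio = 1 / (new CL fraction), so new CL fraction = 1 / 2.94 = 0.3401.
fm × 0.03 + 1 − fm = 0.3401  ⇒  fm × (0.03 − 1) = −0.6599  ⇒  fm = 0.68.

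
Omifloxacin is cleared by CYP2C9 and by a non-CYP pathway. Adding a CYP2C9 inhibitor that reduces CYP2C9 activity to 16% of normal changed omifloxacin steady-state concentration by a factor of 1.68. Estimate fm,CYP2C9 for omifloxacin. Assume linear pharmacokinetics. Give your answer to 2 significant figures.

Call the CYP2C9 fraction fm. After the interaction, CL_new/CL_old = fm × 0.16 + (1 − fm).
Steady-state concentration ratio = 1 / (new CL fraction), so new CL fraction = 1 / 1.68 = 0.5952.
fm × 0.16 + 1 − fm = 0.5952  ⇒  fm × (0.16 − 1) = −0.4048  ⇒  fm = 0.48.

0.48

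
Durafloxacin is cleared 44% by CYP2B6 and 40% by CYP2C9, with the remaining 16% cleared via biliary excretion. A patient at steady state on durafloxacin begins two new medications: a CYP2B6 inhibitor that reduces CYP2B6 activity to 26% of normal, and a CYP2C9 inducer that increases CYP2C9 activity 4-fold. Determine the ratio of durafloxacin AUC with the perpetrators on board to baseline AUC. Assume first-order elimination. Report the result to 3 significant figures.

0.534

The CYP2B6 pathway (44% of clearance) falls to 0.26× activity: 0.44 × 0.26 = 0.1144.
The CYP2C9 pathway (40% of clearance) increases to 4× activity: 0.4 × 4 = 1.6.
The remaining 16% of clearance is unaffected.
Relative clearance = 0.1144 + 1.6 + 0.16 = 1.8744.
Because AUC varies inversely with clearance, the combined effect is 1 / 1.8744 = 0.534.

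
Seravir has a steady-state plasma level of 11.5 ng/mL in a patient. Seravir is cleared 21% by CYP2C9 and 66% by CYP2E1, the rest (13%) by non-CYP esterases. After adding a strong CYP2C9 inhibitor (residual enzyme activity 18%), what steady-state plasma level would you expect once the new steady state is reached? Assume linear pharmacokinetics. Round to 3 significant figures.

13.9 ng/mL

The CYP2C9 pathway (21% of clearance) drops to 0.18× activity: 0.21 × 0.18 = 0.0378.
CYP2E1 (66%) and the residual 13% are unaffected.
New clearance relative to baseline: 0.0378 + 0.66 + 0.13 = 0.8278.
With dosing unchanged, steady-state plasma level scales as 1/CL: 11.5 / 0.8278 = 13.9 ng/mL.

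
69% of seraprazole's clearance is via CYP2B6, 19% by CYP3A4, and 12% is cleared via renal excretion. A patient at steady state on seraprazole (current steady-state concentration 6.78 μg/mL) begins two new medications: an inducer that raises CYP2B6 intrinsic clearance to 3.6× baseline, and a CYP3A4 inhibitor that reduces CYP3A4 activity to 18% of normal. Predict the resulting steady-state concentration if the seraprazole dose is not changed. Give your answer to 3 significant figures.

The CYP2B6 pathway (69% of clearance) rises to 3.6× activity: 0.69 × 3.6 = 2.484.
The CYP3A4 pathway (19% of clearance) falls to 0.18× activity: 0.19 × 0.18 = 0.0342.
Non-CYP routes (12%) are unchanged.
New clearance relative to baseline: 2.484 + 0.0342 + 0.12 = 2.6382.
Steady-state concentration ∝ 1/CL: new value = 6.78 / 2.6382 = 2.57 μg/mL.

2.57 μg/mL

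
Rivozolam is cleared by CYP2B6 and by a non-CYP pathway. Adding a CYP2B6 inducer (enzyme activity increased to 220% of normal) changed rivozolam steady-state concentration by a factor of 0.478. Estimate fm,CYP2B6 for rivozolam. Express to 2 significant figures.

Let fm be the CYP2B6 fraction. New clearance relative to baseline = fm × 2.2 + (1 − fm).
Steady-state concentration ratio = 1 / (new CL fraction), so new CL fraction = 1 / 0.478 = 2.092.
fm × 2.2 + 1 − fm = 2.092  ⇒  fm × (2.2 − 1) = 1.092  ⇒  fm = 0.91.

0.91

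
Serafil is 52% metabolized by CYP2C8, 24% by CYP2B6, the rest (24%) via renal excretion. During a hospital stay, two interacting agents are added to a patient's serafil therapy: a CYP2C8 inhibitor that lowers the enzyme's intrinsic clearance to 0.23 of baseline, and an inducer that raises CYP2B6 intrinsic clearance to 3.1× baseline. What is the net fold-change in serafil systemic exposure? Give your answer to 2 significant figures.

0.91

The CYP2C8 pathway (52% of clearance) falls to 0.23× activity: 0.52 × 0.23 = 0.1196.
The CYP2B6 pathway (24% of clearance) is boosted to 3.1× activity: 0.24 × 3.1 = 0.744.
The remaining 24% of clearance is unaffected.
New clearance relative to baseline: 0.1196 + 0.744 + 0.24 = 1.1036.
Systemic exposure ∝ 1/CL: fold-change = 1 / 1.1036 = 0.91.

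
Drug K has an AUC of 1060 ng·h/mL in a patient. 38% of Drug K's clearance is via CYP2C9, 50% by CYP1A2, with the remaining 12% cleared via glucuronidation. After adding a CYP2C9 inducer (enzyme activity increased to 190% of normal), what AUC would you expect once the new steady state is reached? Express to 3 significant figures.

790 ng·h/mL

The CYP2C9 pathway (38% of clearance) is boosted to 1.9× activity: 0.38 × 1.9 = 0.722.
CYP1A2 (50%) and the residual 12% are unaffected.
New clearance relative to baseline: 0.722 + 0.5 + 0.12 = 1.342.
AUC ∝ 1/CL, so new value = 1060 / 1.342 = 790 ng·h/mL.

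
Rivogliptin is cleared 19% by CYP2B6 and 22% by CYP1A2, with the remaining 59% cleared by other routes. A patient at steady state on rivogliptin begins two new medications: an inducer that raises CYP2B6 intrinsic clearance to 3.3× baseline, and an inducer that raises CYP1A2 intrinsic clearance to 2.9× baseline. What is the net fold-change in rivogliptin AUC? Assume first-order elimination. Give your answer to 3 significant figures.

0.539

The CYP2B6 pathway (19% of clearance) rises to 3.3× activity: 0.19 × 3.3 = 0.627.
The CYP1A2 pathway (22% of clearance) rises to 2.9× activity: 0.22 × 2.9 = 0.638.
The remaining 59% of clearance is unaffected.
New clearance relative to baseline: 0.627 + 0.638 + 0.59 = 1.855.
AUC ∝ 1/CL: fold-change = 1 / 1.855 = 0.539.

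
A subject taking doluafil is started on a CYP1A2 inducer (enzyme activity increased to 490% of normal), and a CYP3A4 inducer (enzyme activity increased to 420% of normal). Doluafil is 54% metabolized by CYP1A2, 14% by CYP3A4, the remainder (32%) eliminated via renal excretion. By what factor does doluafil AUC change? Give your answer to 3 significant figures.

The CYP1A2 pathway (54% of clearance) is boosted to 4.9× activity: 0.54 × 4.9 = 2.646.
The CYP3A4 pathway (14% of clearance) increases to 4.2× activity: 0.14 × 4.2 = 0.588.
Non-CYP routes (32%) are unchanged.
New clearance relative to baseline: 2.646 + 0.588 + 0.32 = 3.554.
Net AUC ratio = 1 / 3.554 = 0.281.

0.281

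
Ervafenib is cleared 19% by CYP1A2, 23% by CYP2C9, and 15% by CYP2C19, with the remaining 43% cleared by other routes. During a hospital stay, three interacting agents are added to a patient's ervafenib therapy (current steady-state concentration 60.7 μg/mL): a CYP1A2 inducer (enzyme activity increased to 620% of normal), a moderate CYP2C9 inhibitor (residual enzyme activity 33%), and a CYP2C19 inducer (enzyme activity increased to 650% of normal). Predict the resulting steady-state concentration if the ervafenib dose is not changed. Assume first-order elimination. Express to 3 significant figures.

22.8 μg/mL

The CYP1A2 pathway (19% of clearance) increases to 6.2× activity: 0.19 × 6.2 = 1.178.
The CYP2C9 pathway (23% of clearance) falls to 0.33× activity: 0.23 × 0.33 = 0.0759.
The CYP2C19 pathway (15% of clearance) rises to 6.5× activity: 0.15 × 6.5 = 0.975.
The remaining 43% of clearance is unaffected.
New clearance relative to baseline: 1.178 + 0.0759 + 0.975 + 0.43 = 2.6589.
Dividing the baseline by the relative clearance: 60.7 / 2.6589 = 22.8 μg/mL.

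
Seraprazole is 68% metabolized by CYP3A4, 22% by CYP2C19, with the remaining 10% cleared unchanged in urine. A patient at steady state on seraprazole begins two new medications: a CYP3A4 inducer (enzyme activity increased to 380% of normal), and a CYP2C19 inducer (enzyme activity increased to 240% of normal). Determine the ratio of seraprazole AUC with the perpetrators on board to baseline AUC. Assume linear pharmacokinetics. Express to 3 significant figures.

0.311

The CYP3A4 pathway (68% of clearance) increases to 3.8× activity: 0.68 × 3.8 = 2.584.
The CYP2C19 pathway (22% of clearance) increases to 2.4× activity: 0.22 × 2.4 = 0.528.
The remaining 10% of clearance is unaffected.
New clearance relative to baseline: 2.584 + 0.528 + 0.1 = 3.212.
Because AUC varies inversely with clearance, the combined effect is 1 / 3.212 = 0.311.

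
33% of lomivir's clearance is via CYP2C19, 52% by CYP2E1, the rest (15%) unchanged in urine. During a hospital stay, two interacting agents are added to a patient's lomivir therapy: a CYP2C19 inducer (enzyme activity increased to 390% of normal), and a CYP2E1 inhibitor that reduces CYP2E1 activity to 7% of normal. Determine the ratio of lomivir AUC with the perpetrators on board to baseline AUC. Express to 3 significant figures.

The CYP2C19 pathway (33% of clearance) is boosted to 3.9× activity: 0.33 × 3.9 = 1.287.
The CYP2E1 pathway (52% of clearance) falls to 0.07× activity: 0.52 × 0.07 = 0.0364.
Non-CYP routes (15%) are unchanged.
New clearance relative to baseline: 1.287 + 0.0364 + 0.15 = 1.4734.
Because AUC varies inversely with clearance, the combined effect is 1 / 1.4734 = 0.679.

0.679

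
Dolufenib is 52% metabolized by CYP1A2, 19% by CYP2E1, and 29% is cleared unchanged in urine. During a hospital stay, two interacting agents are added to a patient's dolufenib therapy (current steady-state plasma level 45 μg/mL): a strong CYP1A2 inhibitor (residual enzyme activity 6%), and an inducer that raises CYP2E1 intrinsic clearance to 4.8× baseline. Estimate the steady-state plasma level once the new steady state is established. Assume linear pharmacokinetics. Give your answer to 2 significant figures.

The CYP1A2 pathway (52% of clearance) drops to 0.06× activity: 0.52 × 0.06 = 0.0312.
The CYP2E1 pathway (19% of clearance) rises to 4.8× activity: 0.19 × 4.8 = 0.912.
Non-CYP routes (29%) are unchanged.
CL_new/CL_old = 0.0312 + 0.912 + 0.29 = 1.2332.
Steady-state plasma level ∝ 1/CL: new value = 45 / 1.2332 = 36 μg/mL.

36 μg/mL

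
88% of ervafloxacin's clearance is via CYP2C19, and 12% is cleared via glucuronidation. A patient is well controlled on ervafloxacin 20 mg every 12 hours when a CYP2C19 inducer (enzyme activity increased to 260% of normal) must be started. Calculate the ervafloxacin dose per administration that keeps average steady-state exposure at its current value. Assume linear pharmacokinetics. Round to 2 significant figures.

The CYP2C19 pathway (88% of clearance) rises to 2.6× activity: 0.88 × 2.6 = 2.288.
Non-CYP routes (12%) are unchanged.
New clearance relative to baseline: 2.288 + 0.12 = 2.408.
Css,avg = (dose rate)/CL, so holding Css fixed requires dose ∝ CL: 20 × 2.408 = 48 mg.

48 mg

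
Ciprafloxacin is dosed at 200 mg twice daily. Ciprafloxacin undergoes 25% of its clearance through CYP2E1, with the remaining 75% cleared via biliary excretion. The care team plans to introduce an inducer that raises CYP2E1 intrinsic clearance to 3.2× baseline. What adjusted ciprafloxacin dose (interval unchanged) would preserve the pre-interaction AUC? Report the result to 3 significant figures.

310 mg

The CYP2E1 pathway (25% of clearance) increases to 3.2× activity: 0.25 × 3.2 = 0.8.
Non-CYP routes (75%) are unchanged.
CL_new/CL_old = 0.8 + 0.75 = 1.55.
Exposure is unchanged when dose changes in proportion to clearance. New dose = 200 mg × 1.55 = 310 mg.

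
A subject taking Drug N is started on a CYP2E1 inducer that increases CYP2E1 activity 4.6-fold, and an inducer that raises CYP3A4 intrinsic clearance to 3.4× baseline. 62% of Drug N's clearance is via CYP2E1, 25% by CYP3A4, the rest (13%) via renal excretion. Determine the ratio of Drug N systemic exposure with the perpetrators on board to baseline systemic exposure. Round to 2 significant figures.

0.26

The CYP2E1 pathway (62% of clearance) rises to 4.6× activity: 0.62 × 4.6 = 2.852.
The CYP3A4 pathway (25% of clearance) increases to 3.4× activity: 0.25 × 3.4 = 0.85.
The remaining 13% of clearance is unaffected.
Relative clearance = 2.852 + 0.85 + 0.13 = 3.832.
Because systemic exposure varies inversely with clearance, the combined effect is 1 / 3.832 = 0.26.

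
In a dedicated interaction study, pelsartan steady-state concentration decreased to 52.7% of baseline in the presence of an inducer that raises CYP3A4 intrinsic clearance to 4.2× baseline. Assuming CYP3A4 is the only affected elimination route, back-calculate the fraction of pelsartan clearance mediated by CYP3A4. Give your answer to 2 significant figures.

0.28

Let fm be the CYP3A4 fraction. New clearance relative to baseline = fm × 4.2 + (1 − fm).
Steady-state concentration ratio = 1 / (new CL fraction), so new CL fraction = 1 / 0.527 = 1.898.
fm × 4.2 + 1 − fm = 1.898  ⇒  fm × (4.2 − 1) = 0.8975  ⇒  fm = 0.28.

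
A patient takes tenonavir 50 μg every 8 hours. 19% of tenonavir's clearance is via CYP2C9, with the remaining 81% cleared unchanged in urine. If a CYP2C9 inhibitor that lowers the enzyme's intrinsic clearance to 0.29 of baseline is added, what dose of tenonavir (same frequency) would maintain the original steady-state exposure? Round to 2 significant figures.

The CYP2C9 pathway (19% of clearance) drops to 0.29× activity: 0.19 × 0.29 = 0.0551.
The remaining 81% of clearance is unaffected.
New clearance relative to baseline: 0.0551 + 0.81 = 0.8651.
Exposure is unchanged when dose changes in proportion to clearance. New dose = 50 μg × 0.8651 = 43 μg.

43 μg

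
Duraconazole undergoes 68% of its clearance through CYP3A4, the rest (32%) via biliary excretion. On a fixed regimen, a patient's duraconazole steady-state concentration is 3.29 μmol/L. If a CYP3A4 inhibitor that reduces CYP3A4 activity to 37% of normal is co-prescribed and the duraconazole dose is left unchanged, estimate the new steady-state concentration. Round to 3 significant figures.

5.76 μmol/L

The CYP3A4 pathway (68% of clearance) falls to 0.37× activity: 0.68 × 0.37 = 0.2516.
The remaining 32% of clearance is unaffected.
CL_new/CL_old = 0.2516 + 0.32 = 0.5716.
With dosing unchanged, steady-state concentration scales as 1/CL: 3.29 / 0.5716 = 5.76 μmol/L.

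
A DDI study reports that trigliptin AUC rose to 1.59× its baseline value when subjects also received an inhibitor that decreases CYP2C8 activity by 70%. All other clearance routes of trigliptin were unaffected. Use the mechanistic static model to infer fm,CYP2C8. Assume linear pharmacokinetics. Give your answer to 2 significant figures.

CL'/CL = 1 / 1.59 = 0.6289
0.3·fm + (1 − fm) = 0.6289
fm = (0.6289 − 1) / (0.3 − 1) = 0.53

0.53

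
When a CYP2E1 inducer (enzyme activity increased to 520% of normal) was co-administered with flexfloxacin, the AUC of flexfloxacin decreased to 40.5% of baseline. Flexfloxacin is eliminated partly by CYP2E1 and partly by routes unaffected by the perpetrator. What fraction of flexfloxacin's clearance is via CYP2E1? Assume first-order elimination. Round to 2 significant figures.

0.35

CL'/CL = 1 / 0.405 = 2.469
5.2·fm + (1 − fm) = 2.469
fm = (2.469 − 1) / (5.2 − 1) = 0.35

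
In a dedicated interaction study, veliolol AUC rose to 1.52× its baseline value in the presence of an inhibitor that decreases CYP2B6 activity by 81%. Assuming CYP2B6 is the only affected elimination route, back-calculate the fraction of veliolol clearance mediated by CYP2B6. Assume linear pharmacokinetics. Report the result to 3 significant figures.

CL'/CL = 1 / 1.52 = 0.6579
0.19·fm + (1 − fm) = 0.6579
fm = (0.6579 − 1) / (0.19 − 1) = 0.422

0.422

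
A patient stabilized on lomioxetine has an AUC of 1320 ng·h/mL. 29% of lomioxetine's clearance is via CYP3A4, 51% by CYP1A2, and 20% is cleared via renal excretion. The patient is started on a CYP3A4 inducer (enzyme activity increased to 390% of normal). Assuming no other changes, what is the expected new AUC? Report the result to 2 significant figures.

The CYP3A4 pathway (29% of clearance) is boosted to 3.9× activity: 0.29 × 3.9 = 1.131.
CYP1A2 (51%) and the residual 20% are unaffected.
New clearance relative to baseline: 1.131 + 0.51 + 0.2 = 1.841.
With dosing unchanged, AUC scales as 1/CL: 1320 / 1.841 = 7.2 × 10² ng·h/mL.

7.2 × 10² ng·h/mL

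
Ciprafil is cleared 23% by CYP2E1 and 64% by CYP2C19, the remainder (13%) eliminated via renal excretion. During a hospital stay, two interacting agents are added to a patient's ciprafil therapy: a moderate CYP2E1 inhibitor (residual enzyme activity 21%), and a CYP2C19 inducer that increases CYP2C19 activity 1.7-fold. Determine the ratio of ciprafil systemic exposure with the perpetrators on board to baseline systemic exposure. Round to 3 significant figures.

CYP2E1: 0.23 × 0.21 = 0.0483
CYP2C19: 0.64 × 1.7 = 1.088
Other: 0.13 (unchanged)
Relative clearance = 0.0483 + 1.088 + 0.13 = 1.2663.
Because systemic exposure varies inversely with clearance, the combined effect is 1 / 1.2663 = 0.790.

0.790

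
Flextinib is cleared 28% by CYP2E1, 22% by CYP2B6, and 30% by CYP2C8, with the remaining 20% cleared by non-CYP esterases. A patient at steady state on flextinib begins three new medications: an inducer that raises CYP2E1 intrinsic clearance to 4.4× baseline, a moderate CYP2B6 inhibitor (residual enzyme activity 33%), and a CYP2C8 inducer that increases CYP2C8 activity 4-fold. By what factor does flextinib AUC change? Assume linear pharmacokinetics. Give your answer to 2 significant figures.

The CYP2E1 pathway (28% of clearance) is boosted to 4.4× activity: 0.28 × 4.4 = 1.232.
The CYP2B6 pathway (22% of clearance) is reduced to 0.33× activity: 0.22 × 0.33 = 0.0726.
The CYP2C8 pathway (30% of clearance) rises to 4× activity: 0.3 × 4 = 1.2.
The remaining 20% of clearance is unaffected.
Relative clearance = 1.232 + 0.0726 + 1.2 + 0.2 = 2.7046.
Because AUC varies inversely with clearance, the combined effect is 1 / 2.7046 = 0.37.

0.37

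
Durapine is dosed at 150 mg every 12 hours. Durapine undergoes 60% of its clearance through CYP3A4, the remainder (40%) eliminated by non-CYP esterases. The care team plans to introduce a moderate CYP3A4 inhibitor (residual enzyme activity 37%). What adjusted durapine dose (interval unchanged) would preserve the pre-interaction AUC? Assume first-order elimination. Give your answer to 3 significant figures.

93.3 mg

CYP3A4: 0.6 × 0.37 = 0.222
Other: 0.4 (unchanged)
CL_new/CL_old = 0.222 + 0.4 = 0.622.
To maintain the same steady-state level, dose must scale with clearance: new dose = 150 × 0.622 = 93.3 mg.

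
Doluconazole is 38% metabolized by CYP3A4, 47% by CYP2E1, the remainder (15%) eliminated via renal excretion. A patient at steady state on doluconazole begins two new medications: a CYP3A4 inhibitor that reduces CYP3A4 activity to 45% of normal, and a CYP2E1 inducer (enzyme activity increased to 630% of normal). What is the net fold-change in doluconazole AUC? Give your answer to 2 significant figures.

0.30

The CYP3A4 pathway (38% of clearance) drops to 0.45× activity: 0.38 × 0.45 = 0.171.
The CYP2E1 pathway (47% of clearance) increases to 6.3× activity: 0.47 × 6.3 = 2.961.
The remaining 15% of clearance is unaffected.
New clearance relative to baseline: 0.171 + 2.961 + 0.15 = 3.282.
Net AUC ratio = 1 / 3.282 = 0.30.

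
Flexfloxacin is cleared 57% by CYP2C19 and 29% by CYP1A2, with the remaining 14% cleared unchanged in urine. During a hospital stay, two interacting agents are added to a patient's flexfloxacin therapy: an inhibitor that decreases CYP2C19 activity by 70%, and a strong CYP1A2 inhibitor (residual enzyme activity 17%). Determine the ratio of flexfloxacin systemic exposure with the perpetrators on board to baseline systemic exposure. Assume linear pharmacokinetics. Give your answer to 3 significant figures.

The CYP2C19 pathway (57% of clearance) drops to 0.3× activity: 0.57 × 0.3 = 0.171.
The CYP1A2 pathway (29% of clearance) falls to 0.17× activity: 0.29 × 0.17 = 0.0493.
Non-CYP routes (14%) are unchanged.
New clearance relative to baseline: 0.171 + 0.0493 + 0.14 = 0.3603.
Because systemic exposure varies inversely with clearance, the combined effect is 1 / 0.3603 = 2.78.

2.78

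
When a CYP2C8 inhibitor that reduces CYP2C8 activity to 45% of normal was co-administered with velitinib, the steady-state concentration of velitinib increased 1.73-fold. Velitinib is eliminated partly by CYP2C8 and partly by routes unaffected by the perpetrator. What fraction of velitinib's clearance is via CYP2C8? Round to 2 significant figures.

0.77

Let x = fm,CYP2C8. Because steady-state concentration ∝ 1/CL, relative clearance fell to 1/1.73 = 0.578.
Setting x·0.45 + (1 − x) = 0.578 and solving: x = (0.578 − 1)/(0.45 − 1) = 0.77.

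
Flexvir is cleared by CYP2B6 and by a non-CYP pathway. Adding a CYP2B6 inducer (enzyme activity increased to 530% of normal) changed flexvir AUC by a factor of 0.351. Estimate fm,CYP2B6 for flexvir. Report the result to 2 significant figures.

CL'/CL = 1 / 0.351 = 2.849
5.3·fm + (1 − fm) = 2.849
fm = (2.849 − 1) / (5.3 − 1) = 0.43

0.43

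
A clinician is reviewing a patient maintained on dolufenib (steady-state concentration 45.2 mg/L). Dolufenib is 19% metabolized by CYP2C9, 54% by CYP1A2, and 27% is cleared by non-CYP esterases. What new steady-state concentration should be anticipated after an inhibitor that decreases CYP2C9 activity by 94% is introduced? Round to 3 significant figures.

55.0 mg/L

CYP2C9: 0.19 × 0.06 = 0.0114
CYP1A2: 0.54 (unchanged)
Other: 0.27 (unchanged)
Relative clearance = 0.0114 + 0.54 + 0.27 = 0.8214.
With dosing unchanged, steady-state concentration scales as 1/CL: 45.2 / 0.8214 = 55.0 mg/L.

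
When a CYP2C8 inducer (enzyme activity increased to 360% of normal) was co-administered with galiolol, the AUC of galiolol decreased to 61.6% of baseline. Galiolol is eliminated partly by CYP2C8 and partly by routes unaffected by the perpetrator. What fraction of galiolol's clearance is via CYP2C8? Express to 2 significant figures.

Call the CYP2C8 fraction fm. After the interaction, CL_new/CL_old = fm × 3.6 + (1 − fm).
AUC ratio = 1 / (new CL fraction), so new CL fraction = 1 / 0.616 = 1.623.
fm × 3.6 + 1 − fm = 1.623  ⇒  fm × (3.6 − 1) = 0.6234  ⇒  fm = 0.24.

0.24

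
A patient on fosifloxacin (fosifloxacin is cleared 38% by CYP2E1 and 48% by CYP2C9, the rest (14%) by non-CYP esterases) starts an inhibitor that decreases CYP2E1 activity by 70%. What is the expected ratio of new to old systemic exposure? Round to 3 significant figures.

1.36

The CYP2E1 pathway (38% of clearance) falls to 0.3× activity: 0.38 × 0.3 = 0.114.
CYP2C9 (48%) and the residual 14% are unaffected.
New clearance relative to baseline: 0.114 + 0.48 + 0.14 = 0.734.
Since systemic exposure ∝ 1/CL, the ratio is 1 / 0.734 = 1.36.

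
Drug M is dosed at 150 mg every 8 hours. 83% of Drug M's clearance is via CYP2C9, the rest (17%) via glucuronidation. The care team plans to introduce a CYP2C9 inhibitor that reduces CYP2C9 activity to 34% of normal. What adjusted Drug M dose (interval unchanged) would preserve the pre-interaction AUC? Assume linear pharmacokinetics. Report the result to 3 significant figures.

67.8 mg

The CYP2C9 pathway (83% of clearance) drops to 0.34× activity: 0.83 × 0.34 = 0.2822.
The remaining 17% of clearance is unaffected.
CL_new/CL_old = 0.2822 + 0.17 = 0.4522.
Css,avg = (dose rate)/CL, so holding Css fixed requires dose ∝ CL: 150 × 0.4522 = 67.8 mg.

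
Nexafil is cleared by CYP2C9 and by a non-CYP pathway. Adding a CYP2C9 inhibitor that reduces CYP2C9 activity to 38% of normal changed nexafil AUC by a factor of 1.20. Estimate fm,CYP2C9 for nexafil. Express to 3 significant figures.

0.269

CL'/CL = 1 / 1.20 = 0.8333
0.38·fm + (1 − fm) = 0.8333
fm = (0.8333 − 1) / (0.38 − 1) = 0.269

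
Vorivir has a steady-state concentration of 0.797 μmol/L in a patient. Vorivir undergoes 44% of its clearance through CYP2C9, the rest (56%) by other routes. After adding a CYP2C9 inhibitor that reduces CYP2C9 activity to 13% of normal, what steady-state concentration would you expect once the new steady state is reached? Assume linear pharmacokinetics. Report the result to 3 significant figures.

CYP2C9: 0.44 × 0.13 = 0.0572
Other: 0.56 (unchanged)
New clearance relative to baseline: 0.0572 + 0.56 = 0.6172.
With dosing unchanged, steady-state concentration scales as 1/CL: 0.797 / 0.6172 = 1.29 μmol/L.

1.29 μmol/L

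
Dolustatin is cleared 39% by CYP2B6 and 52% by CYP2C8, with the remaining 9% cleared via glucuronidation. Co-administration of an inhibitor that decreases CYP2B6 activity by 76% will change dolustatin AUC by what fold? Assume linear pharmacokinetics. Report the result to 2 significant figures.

1.4

The CYP2B6 pathway (39% of clearance) drops to 0.24× activity: 0.39 × 0.24 = 0.0936.
CYP2C8 (52%) and the residual 9% are unaffected.
New clearance relative to baseline: 0.0936 + 0.52 + 0.09 = 0.7036.
AUC ratio = CL_old/CL_new = 1 / 0.7036 = 1.4.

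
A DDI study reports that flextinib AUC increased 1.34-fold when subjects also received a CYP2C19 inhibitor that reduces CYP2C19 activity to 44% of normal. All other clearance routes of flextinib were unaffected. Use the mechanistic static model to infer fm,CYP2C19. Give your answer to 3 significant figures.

Write x for the fraction cleared via CYP2C19. The observed AUC change means clearance fell to 1/1.34 = 0.7463 of baseline.
Only the CYP2C19 route changed, so 0.7463 = x·0.44 + (1 − x), giving x = 0.453.

0.453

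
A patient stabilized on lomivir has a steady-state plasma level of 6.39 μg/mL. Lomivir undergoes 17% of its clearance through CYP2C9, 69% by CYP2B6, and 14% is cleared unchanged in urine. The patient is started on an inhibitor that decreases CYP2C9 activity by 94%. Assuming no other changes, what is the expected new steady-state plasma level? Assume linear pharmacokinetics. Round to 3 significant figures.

CYP2C9: 0.17 × 0.06 = 0.0102
CYP2B6: 0.69 (unchanged)
Other: 0.14 (unchanged)
New clearance relative to baseline: 0.0102 + 0.69 + 0.14 = 0.8402.
With dosing unchanged, steady-state plasma level scales as 1/CL: 6.39 / 0.8402 = 7.61 μg/mL.

7.61 μg/mL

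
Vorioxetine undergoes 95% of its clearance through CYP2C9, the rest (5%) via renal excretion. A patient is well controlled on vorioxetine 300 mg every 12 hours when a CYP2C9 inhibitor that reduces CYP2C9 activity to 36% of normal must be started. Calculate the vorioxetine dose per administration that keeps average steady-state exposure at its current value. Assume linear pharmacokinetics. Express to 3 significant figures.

CYP2C9: 0.95 × 0.36 = 0.342
Other: 0.05 (unchanged)
Relative clearance = 0.342 + 0.05 = 0.392.
Exposure is unchanged when dose changes in proportion to clearance. New dose = 300 mg × 0.392 = 118 mg.

118 mg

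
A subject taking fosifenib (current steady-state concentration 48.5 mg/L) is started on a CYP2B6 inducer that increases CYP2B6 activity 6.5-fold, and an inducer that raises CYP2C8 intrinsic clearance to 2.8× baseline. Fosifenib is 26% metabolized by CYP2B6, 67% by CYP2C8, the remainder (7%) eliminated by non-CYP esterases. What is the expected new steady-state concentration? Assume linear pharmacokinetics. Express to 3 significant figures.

13.3 mg/L

The CYP2B6 pathway (26% of clearance) increases to 6.5× activity: 0.26 × 6.5 = 1.69.
The CYP2C8 pathway (67% of clearance) is boosted to 2.8× activity: 0.67 × 2.8 = 1.876.
The remaining 7% of clearance is unaffected.
CL_new/CL_old = 1.69 + 1.876 + 0.07 = 3.636.
Dividing the baseline by the relative clearance: 48.5 / 3.636 = 13.3 mg/L.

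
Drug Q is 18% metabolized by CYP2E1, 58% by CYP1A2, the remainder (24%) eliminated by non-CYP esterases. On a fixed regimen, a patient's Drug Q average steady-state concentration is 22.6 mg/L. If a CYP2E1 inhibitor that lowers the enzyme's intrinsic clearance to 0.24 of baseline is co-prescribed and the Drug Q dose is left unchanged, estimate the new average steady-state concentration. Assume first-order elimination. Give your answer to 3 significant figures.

The CYP2E1 pathway (18% of clearance) drops to 0.24× activity: 0.18 × 0.24 = 0.0432.
CYP1A2 (58%) and the residual 24% are unaffected.
CL_new/CL_old = 0.0432 + 0.58 + 0.24 = 0.8632.
New average steady-state concentration = baseline ÷ relative clearance = 22.6 / 0.8632 = 26.2 mg/L.

26.2 mg/L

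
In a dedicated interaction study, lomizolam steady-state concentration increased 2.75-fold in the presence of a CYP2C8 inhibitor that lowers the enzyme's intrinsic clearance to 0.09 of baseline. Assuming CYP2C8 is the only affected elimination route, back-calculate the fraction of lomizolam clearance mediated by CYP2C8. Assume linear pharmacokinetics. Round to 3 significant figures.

0.699

Let fm be the CYP2C8 fraction. New clearance relative to baseline = fm × 0.09 + (1 − fm).
Steady-state concentration ratio = 1 / (new CL fraction), so new CL fraction = 1 / 2.75 = 0.3636.
fm × 0.09 + 1 − fm = 0.3636  ⇒  fm × (0.09 − 1) = −0.6364  ⇒  fm = 0.699.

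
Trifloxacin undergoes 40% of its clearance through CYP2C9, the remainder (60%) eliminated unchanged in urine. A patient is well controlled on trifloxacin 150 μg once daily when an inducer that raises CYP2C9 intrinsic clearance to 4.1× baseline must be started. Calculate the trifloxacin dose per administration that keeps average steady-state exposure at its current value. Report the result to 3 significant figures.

The CYP2C9 pathway (40% of clearance) rises to 4.1× activity: 0.4 × 4.1 = 1.64.
The remaining 60% of clearance is unaffected.
New clearance relative to baseline: 1.64 + 0.6 = 2.24.
Css,avg = (dose rate)/CL, so holding Css fixed requires dose ∝ CL: 150 × 2.24 = 336 μg.

336 μg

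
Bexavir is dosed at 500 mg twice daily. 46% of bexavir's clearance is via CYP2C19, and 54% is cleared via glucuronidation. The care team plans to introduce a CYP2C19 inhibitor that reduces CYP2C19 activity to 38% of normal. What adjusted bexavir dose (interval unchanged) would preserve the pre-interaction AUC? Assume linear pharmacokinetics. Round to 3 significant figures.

The CYP2C19 pathway (46% of clearance) falls to 0.38× activity: 0.46 × 0.38 = 0.1748.
Non-CYP routes (54%) are unchanged.
CL_new/CL_old = 0.1748 + 0.54 = 0.7148.
To maintain the same steady-state level, dose must scale with clearance: new dose = 500 × 0.7148 = 357 mg.

357 mg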